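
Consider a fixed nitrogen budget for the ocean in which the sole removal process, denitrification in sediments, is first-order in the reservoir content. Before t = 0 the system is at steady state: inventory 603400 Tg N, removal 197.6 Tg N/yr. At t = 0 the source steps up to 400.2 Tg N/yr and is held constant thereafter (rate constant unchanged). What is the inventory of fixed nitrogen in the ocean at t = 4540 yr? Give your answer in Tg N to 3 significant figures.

The sink rate constant is k = F₀/M₀ = 197.6/603400 = 0.0003275 yr⁻¹.
Solving dM/dt = F₁ − kM with M(0) = M₀ gives M(t) = F₁/k + (M₀ − F₁/k)·e^(−kt).
F₁/k = 400.2/0.0003275 = 1.2221×10^6 Tg N; kt = 0.0003275 × 4540 = 1.487, e^(−kt) = 0.2261.
M(4540) = 1.2221×10^6 + (603400 − 1.2221×10^6) × 0.2261 = 1.2221×10^6 − 139900 = 1.0822×10^6 Tg N.

1.08×10^6 Tg N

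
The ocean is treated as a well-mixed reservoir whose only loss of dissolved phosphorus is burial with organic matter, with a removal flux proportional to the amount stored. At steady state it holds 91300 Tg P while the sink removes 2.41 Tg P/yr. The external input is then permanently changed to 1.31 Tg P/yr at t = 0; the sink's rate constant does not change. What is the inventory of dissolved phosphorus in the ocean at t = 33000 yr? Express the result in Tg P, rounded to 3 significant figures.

τ = M₀/F₀ = 91300/2.41 = 37880 yr; rate constant k = 1/τ.
New steady state M_∞ = F₁/k = F₁·τ = 1.31 × 37880 = 49628 Tg P.
M(t) = M_∞ + (M₀ − M_∞)·e^(−t/τ); t/τ = 33000/37880 = 0.8711, so e^(−t/τ) = 0.4185.
M(t) = 49628 + 41670 × 0.4185 = 67068 Tg P.

67100 Tg P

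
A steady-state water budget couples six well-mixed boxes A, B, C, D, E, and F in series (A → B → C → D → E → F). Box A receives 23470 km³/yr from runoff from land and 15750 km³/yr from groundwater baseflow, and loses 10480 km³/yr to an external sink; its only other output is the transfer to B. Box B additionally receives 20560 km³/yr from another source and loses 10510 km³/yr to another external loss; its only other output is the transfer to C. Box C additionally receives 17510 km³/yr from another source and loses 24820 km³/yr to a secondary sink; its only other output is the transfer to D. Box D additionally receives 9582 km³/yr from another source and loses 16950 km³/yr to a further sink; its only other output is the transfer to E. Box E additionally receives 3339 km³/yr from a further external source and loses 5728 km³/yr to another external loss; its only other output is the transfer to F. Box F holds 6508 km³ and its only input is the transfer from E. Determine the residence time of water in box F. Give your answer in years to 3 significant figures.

Box A: F(A→B) = (23470 + 15750) − 10480 = 28740 km³/yr.
Box B: F(B→C) = (28740 + 20560) − 10510 = 38790 km³/yr.
Box C: F(C→D) = (38790 + 17510) − 24820 = 31480 km³/yr.
Box D: F(D→E) = (31480 + 9582) − 16950 = 24112 km³/yr.
Box E: F(E→F) = (24112 + 3339) − 5728 = 21723 km³/yr.
Box F throughput = its input = 21723 km³/yr; τ = 6508 / 21723 = 0.2996 yr.

0.300 yr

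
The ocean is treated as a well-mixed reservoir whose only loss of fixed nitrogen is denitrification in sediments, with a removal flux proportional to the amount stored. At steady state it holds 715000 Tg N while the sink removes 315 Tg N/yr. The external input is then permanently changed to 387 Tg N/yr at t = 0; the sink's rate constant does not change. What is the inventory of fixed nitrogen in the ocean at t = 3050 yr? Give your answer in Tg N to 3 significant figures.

836000 Tg N

The sink rate constant is k = F₀/M₀ = 315/715000 = 0.0004406 yr⁻¹.
Solving dM/dt = F₁ − kM with M(0) = M₀ gives M(t) = F₁/k + (M₀ − F₁/k)·e^(−kt).
F₁/k = 387/0.0004406 = 878430 Tg N; kt = 0.0004406 × 3050 = 1.344, e^(−kt) = 0.2609.
M(3050) = 878430 + (715000 − 878430) × 0.2609 = 878430 − 42630 = 835790 Tg N.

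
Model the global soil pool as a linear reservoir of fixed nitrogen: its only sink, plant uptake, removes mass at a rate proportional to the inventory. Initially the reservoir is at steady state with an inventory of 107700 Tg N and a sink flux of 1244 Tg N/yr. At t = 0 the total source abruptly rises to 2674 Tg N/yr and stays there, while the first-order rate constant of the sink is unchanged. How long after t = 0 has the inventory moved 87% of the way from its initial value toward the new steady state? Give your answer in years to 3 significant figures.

τ = M₀/F₀ = 107700/1244 = 86.58 yr.
The remaining gap fraction is e^(−t/τ); 87% covered ⇒ e^(−t/τ) = 0.130.
t = −τ ln(0.130) = 86.58 × 2.040 = 176.6 yr.

177 yr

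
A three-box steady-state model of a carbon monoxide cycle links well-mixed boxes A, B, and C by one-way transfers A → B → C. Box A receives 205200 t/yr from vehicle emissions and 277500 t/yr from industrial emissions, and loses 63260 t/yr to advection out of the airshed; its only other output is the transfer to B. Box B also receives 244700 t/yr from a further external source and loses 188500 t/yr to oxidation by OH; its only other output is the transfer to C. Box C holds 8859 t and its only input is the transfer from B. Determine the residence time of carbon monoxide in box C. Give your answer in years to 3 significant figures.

Box A: F(A→B) = (205200 + 277500) − 63260 = 419440 t/yr.
Box B: F(B→C) = (419440 + 244700) − 188500 = 475640 t/yr.
Box C throughput = its input = 475640 t/yr; τ = 8859 / 475640 = 0.01863 yr.

0.0186 yr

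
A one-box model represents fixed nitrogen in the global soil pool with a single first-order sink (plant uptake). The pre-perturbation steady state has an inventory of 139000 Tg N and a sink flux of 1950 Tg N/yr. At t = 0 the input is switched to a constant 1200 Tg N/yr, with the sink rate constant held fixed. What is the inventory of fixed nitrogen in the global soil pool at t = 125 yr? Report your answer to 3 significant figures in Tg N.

The sink rate constant is k = F₀/M₀ = 1950/139000 = 0.01403 yr⁻¹.
Solving dM/dt = F₁ − kM with M(0) = M₀ gives M(t) = F₁/k + (M₀ − F₁/k)·e^(−kt).
F₁/k = 1200/0.01403 = 85538 Tg N; kt = 0.01403 × 125 = 1.754, e^(−kt) = 0.1731.
M(125) = 85538 + (139000 − 85538) × 0.1731 = 85538 + 9257 = 94795 Tg N.

94800 Tg N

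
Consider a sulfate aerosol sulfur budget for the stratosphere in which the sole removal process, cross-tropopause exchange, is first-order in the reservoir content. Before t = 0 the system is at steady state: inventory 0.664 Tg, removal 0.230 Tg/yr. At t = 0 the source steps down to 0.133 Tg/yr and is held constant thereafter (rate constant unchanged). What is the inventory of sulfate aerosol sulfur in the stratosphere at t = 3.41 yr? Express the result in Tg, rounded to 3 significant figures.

τ = M₀/F₀ = 0.664/0.230 = 2.887 yr; rate constant k = 1/τ.
New steady state M_∞ = F₁/k = F₁·τ = 0.133 × 2.887 = 0.38397 Tg.
M(t) = M_∞ + (M₀ − M_∞)·e^(−t/τ); t/τ = 3.41/2.887 = 1.181, so e^(−t/τ) = 0.3069.
M(t) = 0.38397 + 0.2800 × 0.3069 = 0.46991 Tg.

0.470 Tg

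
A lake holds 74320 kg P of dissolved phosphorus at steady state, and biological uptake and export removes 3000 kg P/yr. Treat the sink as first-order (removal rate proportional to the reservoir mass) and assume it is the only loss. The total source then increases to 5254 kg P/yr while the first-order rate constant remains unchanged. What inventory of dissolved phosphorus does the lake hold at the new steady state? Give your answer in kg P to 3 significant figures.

Rate constant k = F/M = 3000 / 74320 = 0.04037 yr⁻¹.
At the new steady state, source = k·M_new ⇒ M_new = 5254 / 0.04037 = 130200 kg P.
(Equivalently M_new = M × F_new/F_old = 74320 × 5254/3000.)

130000 kg P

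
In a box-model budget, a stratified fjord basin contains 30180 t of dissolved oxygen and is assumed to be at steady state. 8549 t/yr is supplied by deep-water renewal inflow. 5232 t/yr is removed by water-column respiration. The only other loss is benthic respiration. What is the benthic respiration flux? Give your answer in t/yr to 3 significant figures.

At steady state ΣF_in = ΣF_out.
ΣF_in = 8549.0 t/yr.
Benthic respiration flux = ΣF_in − (5232) = 8549.0 − 5232 = 3317 t/yr.

3320 t/yr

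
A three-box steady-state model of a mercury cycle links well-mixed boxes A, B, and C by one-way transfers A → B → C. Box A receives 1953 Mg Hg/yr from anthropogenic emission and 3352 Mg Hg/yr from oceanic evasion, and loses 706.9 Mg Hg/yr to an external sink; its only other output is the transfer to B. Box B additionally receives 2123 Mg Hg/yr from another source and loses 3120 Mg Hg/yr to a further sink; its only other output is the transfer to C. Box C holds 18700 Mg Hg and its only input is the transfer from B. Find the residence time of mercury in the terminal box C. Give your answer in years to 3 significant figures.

Box A: F(A→B) = (1953 + 3352) − 706.9 = 4598.1 Mg Hg/yr.
Box B: F(B→C) = (4598.1 + 2123) − 3120 = 3601.1 Mg Hg/yr.
Box C throughput = its input = 3601.1 Mg Hg/yr; τ = 18700 / 3601.1 = 5.193 yr.

5.19 yr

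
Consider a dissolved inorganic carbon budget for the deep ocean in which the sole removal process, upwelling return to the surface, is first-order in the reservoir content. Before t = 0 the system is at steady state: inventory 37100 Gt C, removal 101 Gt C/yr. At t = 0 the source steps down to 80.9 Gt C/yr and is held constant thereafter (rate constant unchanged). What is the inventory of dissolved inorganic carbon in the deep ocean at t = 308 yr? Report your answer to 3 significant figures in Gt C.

The sink rate constant is k = F₀/M₀ = 101/37100 = 0.002722 yr⁻¹.
Solving dM/dt = F₁ − kM with M(0) = M₀ gives M(t) = F₁/k + (M₀ − F₁/k)·e^(−kt).
F₁/k = 80.9/0.002722 = 29717 Gt C; kt = 0.002722 × 308 = 0.8385, e^(−kt) = 0.4324.
M(308) = 29717 + (37100 − 29717) × 0.4324 = 29717 + 3192 = 32909 Gt C.

32900 Gt C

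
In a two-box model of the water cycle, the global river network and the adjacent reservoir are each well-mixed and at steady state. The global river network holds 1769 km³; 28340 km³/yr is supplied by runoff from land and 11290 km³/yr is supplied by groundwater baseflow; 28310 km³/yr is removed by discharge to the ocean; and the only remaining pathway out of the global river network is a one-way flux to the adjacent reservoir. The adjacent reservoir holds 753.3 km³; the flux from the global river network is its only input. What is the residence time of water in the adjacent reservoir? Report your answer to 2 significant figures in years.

0.067 yr

Balance the global river network: ΣF_in = 28340 + 11290 = 39630 km³/yr.
Flux to the adjacent reservoir = ΣF_in − (28310) = 11320 km³/yr.
At steady state the output of the adjacent reservoir equals its input, 11320 km³/yr.
τ = M / F = 753.3 / 11320 = 0.06655 yr.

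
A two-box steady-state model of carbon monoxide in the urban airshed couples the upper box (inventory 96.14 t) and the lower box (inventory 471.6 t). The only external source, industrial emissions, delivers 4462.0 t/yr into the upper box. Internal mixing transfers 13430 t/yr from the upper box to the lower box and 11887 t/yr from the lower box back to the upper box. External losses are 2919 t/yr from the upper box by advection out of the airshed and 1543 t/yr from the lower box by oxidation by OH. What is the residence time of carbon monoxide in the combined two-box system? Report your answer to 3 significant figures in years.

0.127 yr

For the system as a whole, the A↔B exchange is internal and contributes nothing to the throughput; only the external sinks remove mass.
M_total = 96.14 + 471.6 = 567.74 t.
ΣF_external_out = 2919 + 1543 = 4462.0 t/yr.
τ = M_total / ΣF_ext = 567.74 / 4462.0 = 0.1272 yr.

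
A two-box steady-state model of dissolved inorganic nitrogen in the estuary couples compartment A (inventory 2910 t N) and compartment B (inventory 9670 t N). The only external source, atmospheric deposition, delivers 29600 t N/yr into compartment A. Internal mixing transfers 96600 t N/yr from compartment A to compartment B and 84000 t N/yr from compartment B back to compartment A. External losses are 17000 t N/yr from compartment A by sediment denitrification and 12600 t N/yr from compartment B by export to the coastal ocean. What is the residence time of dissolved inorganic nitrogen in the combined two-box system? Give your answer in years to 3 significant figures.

Treat the two boxes together as one reservoir: the mixing fluxes between them are internal recycling, so τ = ΣM / Σ(external losses).
M_total = 2910 + 9670 = 12580 t N.
ΣF_external_out = 17000 + 12600 = 29600 t N/yr.
τ = M_total / ΣF_ext = 12580 / 29600 = 0.4250 yr.

0.425 yr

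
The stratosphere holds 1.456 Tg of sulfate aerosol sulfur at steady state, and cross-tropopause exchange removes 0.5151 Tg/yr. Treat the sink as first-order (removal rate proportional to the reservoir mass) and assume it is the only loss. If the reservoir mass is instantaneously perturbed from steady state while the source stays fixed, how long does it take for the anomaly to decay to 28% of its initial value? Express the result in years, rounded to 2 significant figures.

3.6 yr

For a linear reservoir the anomaly decays as exp(−t/τ) with τ = M/F = 1.456/0.5151 = 2.827 yr.
exp(−t/τ) = 0.28 ⇒ t = −τ ln(0.28) = 2.827 × 1.273 = 3.598 yr.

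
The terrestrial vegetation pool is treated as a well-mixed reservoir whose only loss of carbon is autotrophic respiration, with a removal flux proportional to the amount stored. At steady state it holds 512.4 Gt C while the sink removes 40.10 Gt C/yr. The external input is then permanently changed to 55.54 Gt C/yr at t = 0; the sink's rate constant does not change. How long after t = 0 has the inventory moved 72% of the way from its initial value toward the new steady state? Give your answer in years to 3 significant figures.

τ = M₀/F₀ = 512.4/40.10 = 12.78 yr.
The remaining gap fraction is e^(−t/τ); 72% covered ⇒ e^(−t/τ) = 0.280.
t = −τ ln(0.280) = 12.78 × 1.273 = 16.27 yr.

16.3 yr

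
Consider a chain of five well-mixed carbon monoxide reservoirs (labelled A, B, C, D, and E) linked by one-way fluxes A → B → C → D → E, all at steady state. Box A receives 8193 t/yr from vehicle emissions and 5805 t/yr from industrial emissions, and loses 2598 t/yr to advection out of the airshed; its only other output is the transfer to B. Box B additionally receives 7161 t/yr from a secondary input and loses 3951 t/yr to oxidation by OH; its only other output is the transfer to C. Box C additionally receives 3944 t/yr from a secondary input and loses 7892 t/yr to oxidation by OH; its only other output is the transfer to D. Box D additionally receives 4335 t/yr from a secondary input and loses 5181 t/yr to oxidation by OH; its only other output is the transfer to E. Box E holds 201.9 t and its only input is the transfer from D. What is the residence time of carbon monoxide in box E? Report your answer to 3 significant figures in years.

Box A: F(A→B) = (8193 + 5805) − 2598 = 11400 t/yr.
Box B: F(B→C) = (11400 + 7161) − 3951 = 14610 t/yr.
Box C: F(C→D) = (14610 + 3944) − 7892 = 10662 t/yr.
Box D: F(D→E) = (10662 + 4335) − 5181 = 9816.0 t/yr.
Box E throughput = its input = 9816.0 t/yr; τ = 201.9 / 9816.0 = 0.02057 yr.

0.0206 yr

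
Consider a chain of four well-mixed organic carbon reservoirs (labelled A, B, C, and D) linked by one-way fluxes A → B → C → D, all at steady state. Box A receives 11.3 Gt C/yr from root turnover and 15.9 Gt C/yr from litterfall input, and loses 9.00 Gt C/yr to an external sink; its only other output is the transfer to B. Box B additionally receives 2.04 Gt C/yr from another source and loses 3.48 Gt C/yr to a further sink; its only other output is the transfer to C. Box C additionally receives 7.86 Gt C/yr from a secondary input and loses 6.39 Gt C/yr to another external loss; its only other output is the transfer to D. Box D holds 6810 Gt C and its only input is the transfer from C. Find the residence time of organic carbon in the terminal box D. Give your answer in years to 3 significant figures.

Box A: F(A→B) = (11.3 + 15.9) − 9.00 = 18.200 Gt C/yr.
Box B: F(B→C) = (18.200 + 2.04) − 3.48 = 16.760 Gt C/yr.
Box C: F(C→D) = (16.760 + 7.86) − 6.39 = 18.230 Gt C/yr.
Box D throughput = its input = 18.230 Gt C/yr; τ = 6810 / 18.230 = 373.6 yr.

374 yr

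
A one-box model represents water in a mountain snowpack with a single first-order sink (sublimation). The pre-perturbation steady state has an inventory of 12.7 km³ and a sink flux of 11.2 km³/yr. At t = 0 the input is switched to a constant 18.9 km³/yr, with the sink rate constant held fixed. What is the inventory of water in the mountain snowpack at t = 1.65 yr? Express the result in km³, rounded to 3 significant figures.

19.4 km³

Residence time τ = M₀/F₀ = 1.134 yr. The eventual steady state is M_∞ = M₀·(F₁/F₀) = 12.7 × 18.9/11.2 = 21.431 km³.
The anomaly ΔM(t) = M(t) − M_∞ decays as ΔM₀·e^(−t/τ) with ΔM₀ = 12.7 − 21.431 = −8.731 km³.
At t = 1.65 yr, e^(−t/τ) = e^(−1.455) = 0.2334, so ΔM = −2.038 km³ and M = 21.431 − 2.038 = 19.394 km³.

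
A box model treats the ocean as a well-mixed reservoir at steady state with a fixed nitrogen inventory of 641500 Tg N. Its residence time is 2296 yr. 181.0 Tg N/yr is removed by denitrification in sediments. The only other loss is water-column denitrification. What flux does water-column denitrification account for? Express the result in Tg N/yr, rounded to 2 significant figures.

Total removal F = M/τ = 641500 / 2296 = 279.4 Tg N/yr.
Water-column denitrification = F − (181.0) = 279.4 − 181.0 = 98.40 Tg N/yr.

98 Tg N/yr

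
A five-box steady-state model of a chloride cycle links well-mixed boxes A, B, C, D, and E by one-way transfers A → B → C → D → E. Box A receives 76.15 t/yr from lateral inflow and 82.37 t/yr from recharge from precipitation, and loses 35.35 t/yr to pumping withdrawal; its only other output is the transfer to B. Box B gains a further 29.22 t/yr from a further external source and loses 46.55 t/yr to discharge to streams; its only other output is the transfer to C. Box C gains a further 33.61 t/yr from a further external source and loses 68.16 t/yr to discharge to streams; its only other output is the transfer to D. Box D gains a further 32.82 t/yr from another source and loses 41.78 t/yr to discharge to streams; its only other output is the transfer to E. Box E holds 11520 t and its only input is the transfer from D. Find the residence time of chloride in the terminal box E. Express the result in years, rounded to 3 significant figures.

185 yr

Box A: F(A→B) = (76.15 + 82.37) − 35.35 = 123.17 t/yr.
Box B: F(B→C) = (123.17 + 29.22) − 46.55 = 105.84 t/yr.
Box C: F(C→D) = (105.84 + 33.61) − 68.16 = 71.290 t/yr.
Box D: F(D→E) = (71.290 + 32.82) − 41.78 = 62.330 t/yr.
Box E throughput = its input = 62.330 t/yr; τ = 11520 / 62.330 = 184.8 yr.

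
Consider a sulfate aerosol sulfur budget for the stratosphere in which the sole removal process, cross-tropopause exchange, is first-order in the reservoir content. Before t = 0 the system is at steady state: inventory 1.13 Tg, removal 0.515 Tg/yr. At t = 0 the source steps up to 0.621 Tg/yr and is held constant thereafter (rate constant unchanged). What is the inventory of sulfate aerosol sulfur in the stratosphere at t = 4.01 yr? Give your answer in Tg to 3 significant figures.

τ = M₀/F₀ = 1.13/0.515 = 2.194 yr; rate constant k = 1/τ.
New steady state M_∞ = F₁/k = F₁·τ = 0.621 × 2.194 = 1.3626 Tg.
M(t) = M_∞ + (M₀ − M_∞)·e^(−t/τ); t/τ = 4.01/2.194 = 1.828, so e^(−t/τ) = 0.1608.
M(t) = 1.3626 − 0.2326 × 0.1608 = 1.3252 Tg.

1.33 Tg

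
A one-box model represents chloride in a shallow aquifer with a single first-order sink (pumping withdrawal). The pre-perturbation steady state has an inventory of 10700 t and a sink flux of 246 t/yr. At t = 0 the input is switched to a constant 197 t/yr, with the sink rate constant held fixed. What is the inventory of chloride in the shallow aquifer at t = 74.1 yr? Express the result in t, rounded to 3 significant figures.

8960 t

τ = M₀/F₀ = 10700/246 = 43.50 yr; rate constant k = 1/τ.
New steady state M_∞ = F₁/k = F₁·τ = 197 × 43.50 = 8568.7 t.
M(t) = M_∞ + (M₀ − M_∞)·e^(−t/τ); t/τ = 74.1/43.50 = 1.704, so e^(−t/τ) = 0.1820.
M(t) = 8568.7 + 2131 × 0.1820 = 8956.7 t.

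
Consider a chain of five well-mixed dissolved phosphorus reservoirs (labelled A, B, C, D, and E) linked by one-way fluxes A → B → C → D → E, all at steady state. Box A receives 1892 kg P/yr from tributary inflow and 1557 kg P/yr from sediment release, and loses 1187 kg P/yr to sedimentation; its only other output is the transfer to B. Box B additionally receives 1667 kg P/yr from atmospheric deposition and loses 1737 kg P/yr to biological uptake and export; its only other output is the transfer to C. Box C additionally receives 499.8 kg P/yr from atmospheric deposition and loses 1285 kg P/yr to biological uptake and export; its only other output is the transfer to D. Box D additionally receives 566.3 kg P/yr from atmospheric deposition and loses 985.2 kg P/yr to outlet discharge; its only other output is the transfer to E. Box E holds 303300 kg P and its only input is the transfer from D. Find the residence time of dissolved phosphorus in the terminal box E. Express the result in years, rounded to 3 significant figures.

Box A: F(A→B) = (1892 + 1557) − 1187 = 2262.0 kg P/yr.
Box B: F(B→C) = (2262.0 + 1667) − 1737 = 2192.0 kg P/yr.
Box C: F(C→D) = (2192.0 + 499.8) − 1285 = 1406.8 kg P/yr.
Box D: F(D→E) = (1406.8 + 566.3) − 985.2 = 987.90 kg P/yr.
Box E throughput = its input = 987.90 kg P/yr; τ = 303300 / 987.90 = 307.0 yr.

307 yr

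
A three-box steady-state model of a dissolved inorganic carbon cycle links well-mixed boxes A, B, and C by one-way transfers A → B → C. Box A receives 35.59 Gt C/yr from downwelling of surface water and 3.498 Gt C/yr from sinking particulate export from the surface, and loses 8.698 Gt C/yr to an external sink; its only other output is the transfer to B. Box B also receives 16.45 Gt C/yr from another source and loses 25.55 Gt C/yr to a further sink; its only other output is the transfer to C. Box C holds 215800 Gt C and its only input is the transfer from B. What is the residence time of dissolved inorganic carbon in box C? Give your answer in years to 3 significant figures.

10100 yr

Box A: F(A→B) = (35.59 + 3.498) − 8.698 = 30.390 Gt C/yr.
Box B: F(B→C) = (30.390 + 16.45) − 25.55 = 21.290 Gt C/yr.
Box C throughput = its input = 21.290 Gt C/yr; τ = 215800 / 21.290 = 10140 yr.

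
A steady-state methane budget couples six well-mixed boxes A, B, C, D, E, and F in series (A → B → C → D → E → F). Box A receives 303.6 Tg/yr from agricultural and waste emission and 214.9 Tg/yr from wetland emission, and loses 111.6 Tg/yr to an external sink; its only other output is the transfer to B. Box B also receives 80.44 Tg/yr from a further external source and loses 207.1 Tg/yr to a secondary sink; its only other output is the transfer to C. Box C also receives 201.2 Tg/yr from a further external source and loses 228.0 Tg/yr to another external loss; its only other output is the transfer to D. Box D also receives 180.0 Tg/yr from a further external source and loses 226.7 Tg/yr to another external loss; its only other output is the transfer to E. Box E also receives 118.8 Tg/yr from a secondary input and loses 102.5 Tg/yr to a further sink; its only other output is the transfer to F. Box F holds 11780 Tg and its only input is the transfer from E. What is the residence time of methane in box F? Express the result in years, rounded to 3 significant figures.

52.8 yr

Box A: F(A→B) = (303.6 + 214.9) − 111.6 = 406.90 Tg/yr.
Box B: F(B→C) = (406.90 + 80.44) − 207.1 = 280.24 Tg/yr.
Box C: F(C→D) = (280.24 + 201.2) − 228.0 = 253.44 Tg/yr.
Box D: F(D→E) = (253.44 + 180.0) − 226.7 = 206.74 Tg/yr.
Box E: F(E→F) = (206.74 + 118.8) − 102.5 = 223.04 Tg/yr.
Box F throughput = its input = 223.04 Tg/yr; τ = 11780 / 223.04 = 52.82 yr.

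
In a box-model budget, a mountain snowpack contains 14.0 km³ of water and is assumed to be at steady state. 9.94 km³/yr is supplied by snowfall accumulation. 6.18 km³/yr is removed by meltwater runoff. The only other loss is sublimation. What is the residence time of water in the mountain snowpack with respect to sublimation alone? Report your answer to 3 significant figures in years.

3.72 yr

At steady state ΣF_in = ΣF_out.
ΣF_in = 9.9400 km³/yr.
Sublimation flux = ΣF_in − (6.18) = 9.9400 − 6.180 = 3.760 km³/yr.
τ = M / F = 14.0 / 3.760 = 3.723 yr.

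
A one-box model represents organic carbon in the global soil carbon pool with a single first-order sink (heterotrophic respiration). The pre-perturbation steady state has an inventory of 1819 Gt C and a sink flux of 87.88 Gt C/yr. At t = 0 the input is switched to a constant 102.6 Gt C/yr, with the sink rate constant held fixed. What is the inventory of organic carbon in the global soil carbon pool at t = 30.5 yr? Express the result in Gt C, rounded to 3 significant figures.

τ = M₀/F₀ = 1819/87.88 = 20.70 yr; rate constant k = 1/τ.
New steady state M_∞ = F₁/k = F₁·τ = 102.6 × 20.70 = 2123.7 Gt C.
M(t) = M_∞ + (M₀ − M_∞)·e^(−t/τ); t/τ = 30.5/20.70 = 1.474, so e^(−t/τ) = 0.2291.
M(t) = 2123.7 − 304.7 × 0.2291 = 2053.9 Gt C.

2050 Gt C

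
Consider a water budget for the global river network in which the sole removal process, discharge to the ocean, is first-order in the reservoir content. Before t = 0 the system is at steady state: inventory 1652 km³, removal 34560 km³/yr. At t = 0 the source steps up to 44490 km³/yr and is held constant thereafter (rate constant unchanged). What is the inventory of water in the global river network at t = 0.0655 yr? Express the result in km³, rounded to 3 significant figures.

2010 km³

τ = M₀/F₀ = 1652/34560 = 0.04780 yr; rate constant k = 1/τ.
New steady state M_∞ = F₁/k = F₁·τ = 44490 × 0.04780 = 2126.7 km³.
M(t) = M_∞ + (M₀ − M_∞)·e^(−t/τ); t/τ = 0.0655/0.04780 = 1.370, so e^(−t/τ) = 0.2540.
M(t) = 2126.7 − 474.7 × 0.2540 = 2006.1 km³.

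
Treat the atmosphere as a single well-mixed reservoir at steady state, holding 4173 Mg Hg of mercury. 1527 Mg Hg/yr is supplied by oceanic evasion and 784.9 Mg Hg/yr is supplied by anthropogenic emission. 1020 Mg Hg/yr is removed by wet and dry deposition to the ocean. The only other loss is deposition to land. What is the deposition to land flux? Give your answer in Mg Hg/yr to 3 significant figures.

At steady state ΣF_in = ΣF_out.
ΣF_in = 1527 + 784.9 = 2311.9 Mg Hg/yr.
Deposition to land flux = ΣF_in − (1020) = 2311.9 − 1020 = 1292 Mg Hg/yr.

1290 Mg Hg/yr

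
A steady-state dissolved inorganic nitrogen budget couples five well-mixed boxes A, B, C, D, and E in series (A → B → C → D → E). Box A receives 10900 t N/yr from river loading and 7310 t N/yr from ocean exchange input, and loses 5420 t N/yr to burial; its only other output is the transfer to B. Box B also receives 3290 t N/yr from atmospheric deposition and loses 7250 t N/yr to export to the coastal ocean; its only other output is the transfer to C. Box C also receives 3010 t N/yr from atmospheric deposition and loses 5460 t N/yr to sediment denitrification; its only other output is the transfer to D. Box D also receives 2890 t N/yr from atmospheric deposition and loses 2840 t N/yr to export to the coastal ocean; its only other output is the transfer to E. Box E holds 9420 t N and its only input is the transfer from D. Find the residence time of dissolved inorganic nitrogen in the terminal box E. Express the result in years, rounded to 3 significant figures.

1.47 yr

Box A: F(A→B) = (10900 + 7310) − 5420 = 12790 t N/yr.
Box B: F(B→C) = (12790 + 3290) − 7250 = 8830.0 t N/yr.
Box C: F(C→D) = (8830.0 + 3010) − 5460 = 6380.0 t N/yr.
Box D: F(D→E) = (6380.0 + 2890) − 2840 = 6430.0 t N/yr.
Box E throughput = its input = 6430.0 t N/yr; τ = 9420 / 6430.0 = 1.465 yr.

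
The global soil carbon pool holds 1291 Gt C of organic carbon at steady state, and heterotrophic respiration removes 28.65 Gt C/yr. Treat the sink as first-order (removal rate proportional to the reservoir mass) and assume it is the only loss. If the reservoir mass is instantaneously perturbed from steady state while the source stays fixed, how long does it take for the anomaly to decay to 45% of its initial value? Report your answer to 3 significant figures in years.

36.0 yr

For a linear reservoir the anomaly decays as exp(−t/τ) with τ = M/F = 1291/28.65 = 45.06 yr.
exp(−t/τ) = 0.45 ⇒ t = −τ ln(0.45) = 45.06 × 0.7985 = 35.98 yr.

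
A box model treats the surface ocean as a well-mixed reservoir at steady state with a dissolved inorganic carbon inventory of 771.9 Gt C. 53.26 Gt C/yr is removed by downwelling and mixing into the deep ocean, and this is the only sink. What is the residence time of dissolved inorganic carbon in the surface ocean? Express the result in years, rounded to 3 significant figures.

14.5 yr

τ = M / F = 771.9 / 53.26 = 14.49 yr.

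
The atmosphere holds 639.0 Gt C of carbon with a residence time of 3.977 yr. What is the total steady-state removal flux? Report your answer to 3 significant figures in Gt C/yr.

161 Gt C/yr

F = M / τ = 639.0 / 3.977 = 160.7 Gt C/yr.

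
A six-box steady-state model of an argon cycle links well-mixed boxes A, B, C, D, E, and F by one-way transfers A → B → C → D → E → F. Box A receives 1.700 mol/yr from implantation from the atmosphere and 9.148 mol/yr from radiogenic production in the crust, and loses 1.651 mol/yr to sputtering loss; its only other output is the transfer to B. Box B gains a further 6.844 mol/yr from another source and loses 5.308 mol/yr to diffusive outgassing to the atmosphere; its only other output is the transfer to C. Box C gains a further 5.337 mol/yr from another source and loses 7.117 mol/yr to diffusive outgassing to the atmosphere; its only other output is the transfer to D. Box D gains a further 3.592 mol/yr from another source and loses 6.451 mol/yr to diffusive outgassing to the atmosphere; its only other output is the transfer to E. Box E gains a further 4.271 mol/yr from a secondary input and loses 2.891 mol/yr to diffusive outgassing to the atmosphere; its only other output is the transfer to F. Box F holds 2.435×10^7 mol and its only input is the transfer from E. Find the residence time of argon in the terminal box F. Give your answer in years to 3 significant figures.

Box A: F(A→B) = (1.700 + 9.148) − 1.651 = 9.1970 mol/yr.
Box B: F(B→C) = (9.1970 + 6.844) − 5.308 = 10.733 mol/yr.
Box C: F(C→D) = (10.733 + 5.337) − 7.117 = 8.9530 mol/yr.
Box D: F(D→E) = (8.9530 + 3.592) − 6.451 = 6.0940 mol/yr.
Box E: F(E→F) = (6.0940 + 4.271) − 2.891 = 7.4740 mol/yr.
Box F throughput = its input = 7.4740 mol/yr; τ = 2.435×10^7 / 7.4740 = 3.258×10^6 yr.

3.26×10^6 yr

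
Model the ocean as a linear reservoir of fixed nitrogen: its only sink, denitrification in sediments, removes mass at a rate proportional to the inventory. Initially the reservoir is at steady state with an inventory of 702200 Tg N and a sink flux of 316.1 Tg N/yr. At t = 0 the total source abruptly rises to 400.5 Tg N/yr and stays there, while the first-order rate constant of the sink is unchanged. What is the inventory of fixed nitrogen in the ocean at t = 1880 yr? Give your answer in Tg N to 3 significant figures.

809000 Tg N

τ = M₀/F₀ = 702200/316.1 = 2221 yr; rate constant k = 1/τ.
New steady state M_∞ = F₁/k = F₁·τ = 400.5 × 2221 = 889690 Tg N.
M(t) = M_∞ + (M₀ − M_∞)·e^(−t/τ); t/τ = 1880/2221 = 0.8463, so e^(−t/τ) = 0.4290.
M(t) = 889690 − 187500 × 0.4290 = 809260 Tg N.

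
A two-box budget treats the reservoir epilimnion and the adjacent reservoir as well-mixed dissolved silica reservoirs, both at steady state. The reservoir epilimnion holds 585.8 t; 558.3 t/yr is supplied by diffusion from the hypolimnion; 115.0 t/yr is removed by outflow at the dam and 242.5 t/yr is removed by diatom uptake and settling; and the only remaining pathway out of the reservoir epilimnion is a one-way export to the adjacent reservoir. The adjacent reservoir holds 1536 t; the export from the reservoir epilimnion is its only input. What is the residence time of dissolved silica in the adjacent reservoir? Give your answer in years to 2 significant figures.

Balance the reservoir epilimnion: ΣF_in = 558.30 t/yr.
Export to the adjacent reservoir = ΣF_in − (115.0 + 242.5) = 200.80 t/yr.
At steady state the output of the adjacent reservoir equals its input, 200.80 t/yr.
τ = M / F = 1536 / 200.80 = 7.649 yr.

7.6 yr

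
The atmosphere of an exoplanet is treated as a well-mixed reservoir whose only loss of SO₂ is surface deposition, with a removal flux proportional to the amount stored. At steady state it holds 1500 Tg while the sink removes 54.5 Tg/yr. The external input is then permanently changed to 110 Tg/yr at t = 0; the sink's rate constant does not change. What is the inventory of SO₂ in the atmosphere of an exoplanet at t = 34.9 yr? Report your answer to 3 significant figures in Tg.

2600 Tg

Residence time τ = M₀/F₀ = 27.52 yr. The eventual steady state is M_∞ = M₀·(F₁/F₀) = 1500 × 110/54.5 = 3027.5 Tg.
The anomaly ΔM(t) = M(t) − M_∞ decays as ΔM₀·e^(−t/τ) with ΔM₀ = 1500 − 3027.5 = −1528 Tg.
At t = 34.9 yr, e^(−t/τ) = e^(−1.268) = 0.2814, so ΔM = −429.8 Tg and M = 3027.5 − 429.8 = 2597.7 Tg.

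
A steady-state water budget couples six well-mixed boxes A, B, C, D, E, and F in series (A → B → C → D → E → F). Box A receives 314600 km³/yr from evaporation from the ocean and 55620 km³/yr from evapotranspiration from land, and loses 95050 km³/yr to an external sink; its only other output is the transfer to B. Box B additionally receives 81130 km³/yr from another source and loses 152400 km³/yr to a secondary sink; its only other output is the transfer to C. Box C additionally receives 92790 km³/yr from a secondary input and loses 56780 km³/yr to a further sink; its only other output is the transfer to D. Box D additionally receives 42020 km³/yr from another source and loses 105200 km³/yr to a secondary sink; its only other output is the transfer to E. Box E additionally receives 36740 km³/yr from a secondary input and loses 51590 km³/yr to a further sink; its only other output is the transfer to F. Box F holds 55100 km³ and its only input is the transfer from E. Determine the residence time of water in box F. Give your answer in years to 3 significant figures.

0.340 yr

Box A: F(A→B) = (314600 + 55620) − 95050 = 275170 km³/yr.
Box B: F(B→C) = (275170 + 81130) − 152400 = 203900 km³/yr.
Box C: F(C→D) = (203900 + 92790) − 56780 = 239910 km³/yr.
Box D: F(D→E) = (239910 + 42020) − 105200 = 176730 km³/yr.
Box E: F(E→F) = (176730 + 36740) − 51590 = 161880 km³/yr.
Box F throughput = its input = 161880 km³/yr; τ = 55100 / 161880 = 0.3404 yr.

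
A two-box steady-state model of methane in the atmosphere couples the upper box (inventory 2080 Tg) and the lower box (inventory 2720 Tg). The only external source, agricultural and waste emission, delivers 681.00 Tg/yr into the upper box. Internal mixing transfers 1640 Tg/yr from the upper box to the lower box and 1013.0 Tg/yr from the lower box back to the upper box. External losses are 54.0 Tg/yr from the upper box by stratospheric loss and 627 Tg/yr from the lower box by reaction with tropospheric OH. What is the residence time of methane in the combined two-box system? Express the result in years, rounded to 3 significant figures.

Residence time in the combined system uses the total inventory and the total *external* removal — internal exchanges between the two boxes cancel.
M_total = 2080 + 2720 = 4800.0 Tg.
ΣF_external_out = 54.0 + 627 = 681.00 Tg/yr.
τ = M_total / ΣF_ext = 4800.0 / 681.00 = 7.048 yr.

7.05 yr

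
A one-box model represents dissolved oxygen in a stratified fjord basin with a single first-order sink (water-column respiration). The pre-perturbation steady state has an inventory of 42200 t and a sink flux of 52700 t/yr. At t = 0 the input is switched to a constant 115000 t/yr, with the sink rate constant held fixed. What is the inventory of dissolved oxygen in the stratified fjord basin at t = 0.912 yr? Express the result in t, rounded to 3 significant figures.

τ = M₀/F₀ = 42200/52700 = 0.8008 yr; rate constant k = 1/τ.
New steady state M_∞ = F₁/k = F₁·τ = 115000 × 0.8008 = 92087 t.
M(t) = M_∞ + (M₀ − M_∞)·e^(−t/τ); t/τ = 0.912/0.8008 = 1.139, so e^(−t/τ) = 0.3202.
M(t) = 92087 − 49890 × 0.3202 = 76115 t.

76100 t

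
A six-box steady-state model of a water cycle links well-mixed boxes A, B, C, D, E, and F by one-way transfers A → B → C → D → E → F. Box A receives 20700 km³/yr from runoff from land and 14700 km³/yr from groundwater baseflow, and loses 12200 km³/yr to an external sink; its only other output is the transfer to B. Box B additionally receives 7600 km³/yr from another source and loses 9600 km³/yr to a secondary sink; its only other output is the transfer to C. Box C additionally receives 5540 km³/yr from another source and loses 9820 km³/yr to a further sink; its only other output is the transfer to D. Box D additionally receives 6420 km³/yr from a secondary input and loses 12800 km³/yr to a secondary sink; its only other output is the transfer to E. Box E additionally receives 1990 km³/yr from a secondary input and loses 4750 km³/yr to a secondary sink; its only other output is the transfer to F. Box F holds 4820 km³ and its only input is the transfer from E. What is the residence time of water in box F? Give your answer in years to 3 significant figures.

0.620 yr

Box A: F(A→B) = (20700 + 14700) − 12200 = 23200 km³/yr.
Box B: F(B→C) = (23200 + 7600) − 9600 = 21200 km³/yr.
Box C: F(C→D) = (21200 + 5540) − 9820 = 16920 km³/yr.
Box D: F(D→E) = (16920 + 6420) − 12800 = 10540 km³/yr.
Box E: F(E→F) = (10540 + 1990) − 4750 = 7780.0 km³/yr.
Box F throughput = its input = 7780.0 km³/yr; τ = 4820 / 7780.0 = 0.6195 yr.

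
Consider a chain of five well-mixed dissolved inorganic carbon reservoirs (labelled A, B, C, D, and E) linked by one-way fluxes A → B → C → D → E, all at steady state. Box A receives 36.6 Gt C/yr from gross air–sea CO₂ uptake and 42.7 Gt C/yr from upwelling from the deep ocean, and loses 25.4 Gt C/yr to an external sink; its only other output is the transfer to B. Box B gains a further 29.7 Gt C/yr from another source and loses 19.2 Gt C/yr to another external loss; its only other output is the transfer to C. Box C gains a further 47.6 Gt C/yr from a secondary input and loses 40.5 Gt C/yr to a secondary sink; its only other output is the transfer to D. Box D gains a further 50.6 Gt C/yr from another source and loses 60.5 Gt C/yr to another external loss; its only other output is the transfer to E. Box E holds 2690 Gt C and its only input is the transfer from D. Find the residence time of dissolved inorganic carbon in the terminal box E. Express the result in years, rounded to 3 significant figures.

43.7 yr

Box A: F(A→B) = (36.6 + 42.7) − 25.4 = 53.900 Gt C/yr.
Box B: F(B→C) = (53.900 + 29.7) − 19.2 = 64.400 Gt C/yr.
Box C: F(C→D) = (64.400 + 47.6) − 40.5 = 71.500 Gt C/yr.
Box D: F(D→E) = (71.500 + 50.6) − 60.5 = 61.600 Gt C/yr.
Box E throughput = its input = 61.600 Gt C/yr; τ = 2690 / 61.600 = 43.67 yr.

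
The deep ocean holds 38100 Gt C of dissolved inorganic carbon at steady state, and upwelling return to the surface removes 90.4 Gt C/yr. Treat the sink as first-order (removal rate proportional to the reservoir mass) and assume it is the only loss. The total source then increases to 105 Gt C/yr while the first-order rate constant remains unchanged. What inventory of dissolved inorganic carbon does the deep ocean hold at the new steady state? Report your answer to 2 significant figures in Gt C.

44000 Gt C

Rate constant k = F/M = 90.4 / 38100 = 0.002373 yr⁻¹.
At the new steady state, source = k·M_new ⇒ M_new = 105 / 0.002373 = 44250 Gt C.
(Equivalently M_new = M × F_new/F_old = 38100 × 105/90.4.)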